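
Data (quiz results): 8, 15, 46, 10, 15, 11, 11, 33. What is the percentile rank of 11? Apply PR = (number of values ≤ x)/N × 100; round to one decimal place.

50.0

N = 8.
Strictly below 11: 2. Equal to 11: 2.
PR = 4/8 × 100 = 50.0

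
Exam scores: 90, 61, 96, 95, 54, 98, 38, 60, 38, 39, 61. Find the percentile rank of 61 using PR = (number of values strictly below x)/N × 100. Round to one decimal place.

N = 11.
Strictly below 61: 5. Equal to 61: 2.
PR = 5/11 × 100 = 45.5

45.5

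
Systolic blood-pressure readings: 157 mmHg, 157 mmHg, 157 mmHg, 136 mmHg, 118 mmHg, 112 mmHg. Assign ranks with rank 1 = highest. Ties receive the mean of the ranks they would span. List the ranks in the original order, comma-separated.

Sorted (descending): 157, 157, 157, 136, 118, 112
The 3 values of 157 occupy positions 1–3 → average rank 2.

2, 2, 2, 4, 5, 6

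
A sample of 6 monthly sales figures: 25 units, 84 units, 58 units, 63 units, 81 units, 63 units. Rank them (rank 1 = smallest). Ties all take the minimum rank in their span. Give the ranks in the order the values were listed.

1, 6, 2, 3, 5, 3

Sorted (ascending): 25, 58, 63, 63, 81, 84
The 2 values of 63 occupy positions 3–4 → each gets rank 3.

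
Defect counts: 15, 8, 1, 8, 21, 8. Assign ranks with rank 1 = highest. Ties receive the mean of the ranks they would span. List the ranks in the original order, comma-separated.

2, 4, 6, 4, 1, 4

Sorted (descending): 21, 15, 8, 8, 8, 1
The 3 values of 8 occupy positions 3–5 → average rank 4.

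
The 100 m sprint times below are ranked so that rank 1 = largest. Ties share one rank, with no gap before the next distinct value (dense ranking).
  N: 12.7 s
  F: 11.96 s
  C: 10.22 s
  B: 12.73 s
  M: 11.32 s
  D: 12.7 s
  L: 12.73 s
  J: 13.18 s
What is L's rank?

Sorted (descending): 13.18, 12.73, 12.73, 12.7, 12.7, 11.96, 11.32, 10.22
The 2 values of 12.73 share dense rank 2.
The 2 values of 12.7 share dense rank 3.
Remaining distinct values take the next consecutive integers.
L has value 12.73 s → rank 2.

2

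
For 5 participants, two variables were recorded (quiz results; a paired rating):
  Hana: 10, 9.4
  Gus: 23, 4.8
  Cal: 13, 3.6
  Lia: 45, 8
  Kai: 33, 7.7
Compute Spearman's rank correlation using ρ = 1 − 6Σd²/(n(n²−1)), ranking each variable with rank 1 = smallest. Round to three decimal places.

Ranks of variable 1: 1, 3, 2, 5, 4
Ranks of variable 2: 5, 2, 1, 4, 3
d = r₁ − r₂: -4, 1, 1, 1, 1
d²: 16, 1, 1, 1, 1; Σd² = 20
ρ = 1 − 6·20/(5·24) = 1 − 120/120 = 0.000

0.000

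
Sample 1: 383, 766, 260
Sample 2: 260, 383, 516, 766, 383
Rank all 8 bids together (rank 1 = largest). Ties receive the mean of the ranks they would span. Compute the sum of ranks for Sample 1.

Sorted (descending): 766, 766, 516, 383, 383, 383, 260, 260
The 2 values of 766 occupy positions 1–2 → average rank (1+2)/2 = 1.5.
The 3 values of 383 occupy positions 4–6 → average rank 5.
The 2 values of 260 occupy positions 7–8 → average rank (7+8)/2 = 7.5.
Sample 1 values → pooled ranks: 383→5, 766→1.5, 260→7.5
Rank sum = 5 + 1.5 + 7.5 = 14

14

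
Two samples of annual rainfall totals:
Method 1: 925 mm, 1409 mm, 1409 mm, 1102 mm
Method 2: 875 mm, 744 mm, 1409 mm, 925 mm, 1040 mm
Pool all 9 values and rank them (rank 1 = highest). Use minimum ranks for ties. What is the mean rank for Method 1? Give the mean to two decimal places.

3.00

Sorted (descending): 1409, 1409, 1409, 1102, 1040, 925, 925, 875, 744
The 3 values of 1409 occupy positions 1–3 → each gets rank 1.
The 2 values of 925 occupy positions 6–7 → each gets rank 6.
Method 1 values → pooled ranks: 925→6, 1409→1, 1409→1, 1102→4
Mean rank = (6 + 1 + 1 + 4) / 4 = 3.00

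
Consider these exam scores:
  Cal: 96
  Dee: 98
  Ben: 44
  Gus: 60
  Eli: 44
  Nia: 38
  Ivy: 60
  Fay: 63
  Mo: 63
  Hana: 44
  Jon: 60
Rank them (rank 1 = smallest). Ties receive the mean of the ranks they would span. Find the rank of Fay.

Sorted (ascending): 38, 44, 44, 44, 60, 60, 60, 63, 63, 96, 98
The 3 values of 44 occupy positions 2–4 → average rank 3.
The 3 values of 60 occupy positions 5–7 → average rank 6.
The 2 values of 63 occupy positions 8–9 → average rank (8+9)/2 = 8.5.
Fay has value 63 → rank 8.5.

8.5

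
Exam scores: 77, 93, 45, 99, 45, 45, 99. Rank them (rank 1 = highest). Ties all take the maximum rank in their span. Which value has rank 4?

77

Sorted (descending): 99, 99, 93, 77, 45, 45, 45
The 2 values of 99 occupy positions 1–2 → each gets rank 2.
The 3 values of 45 occupy positions 5–7 → each gets rank 7.
Rank 4 → value 77.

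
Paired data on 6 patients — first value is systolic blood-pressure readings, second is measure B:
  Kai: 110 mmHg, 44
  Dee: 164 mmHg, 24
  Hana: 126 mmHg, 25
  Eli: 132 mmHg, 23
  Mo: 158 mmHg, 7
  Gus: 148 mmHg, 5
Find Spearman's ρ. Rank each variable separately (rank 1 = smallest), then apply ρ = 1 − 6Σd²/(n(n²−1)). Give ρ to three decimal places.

-0.600

Ranks of variable 1: 1, 6, 2, 3, 5, 4
Ranks of variable 2: 6, 4, 5, 3, 2, 1
d = r₁ − r₂: -5, 2, -3, 0, 3, 3
d²: 25, 4, 9, 0, 9, 9; Σd² = 56
ρ = 1 − 6·56/(6·35) = 1 − 336/210 = -0.600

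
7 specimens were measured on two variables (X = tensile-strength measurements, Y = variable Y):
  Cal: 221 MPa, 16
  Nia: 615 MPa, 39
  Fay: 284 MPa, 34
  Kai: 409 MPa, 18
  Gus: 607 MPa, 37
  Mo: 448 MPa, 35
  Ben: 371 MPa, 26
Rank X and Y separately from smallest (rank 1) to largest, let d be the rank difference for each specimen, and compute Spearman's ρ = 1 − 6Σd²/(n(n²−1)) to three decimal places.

0.857

Ranks of variable 1: 1, 7, 2, 4, 6, 5, 3
Ranks of variable 2: 1, 7, 4, 2, 6, 5, 3
d = r₁ − r₂: 0, 0, -2, 2, 0, 0, 0
d²: 0, 0, 4, 4, 0, 0, 0; Σd² = 8
ρ = 1 − 6·8/(7·48) = 1 − 48/336 = 0.857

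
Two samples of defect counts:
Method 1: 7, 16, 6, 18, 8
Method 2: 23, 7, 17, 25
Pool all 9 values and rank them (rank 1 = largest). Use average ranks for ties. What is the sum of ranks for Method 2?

14.5

Sorted (descending): 25, 23, 18, 17, 16, 8, 7, 7, 6
The 2 values of 7 occupy positions 7–8 → average rank (7+8)/2 = 7.5.
Method 2 values → pooled ranks: 23→2, 7→7.5, 17→4, 25→1
Rank sum = 2 + 7.5 + 4 + 1 = 14.5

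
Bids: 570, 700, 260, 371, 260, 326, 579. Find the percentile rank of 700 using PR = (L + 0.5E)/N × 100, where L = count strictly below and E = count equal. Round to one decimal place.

N = 7.
Strictly below 700: 6. Equal to 700: 1.
PR = (6 + 0.5·1)/7 × 100 = 92.9

92.9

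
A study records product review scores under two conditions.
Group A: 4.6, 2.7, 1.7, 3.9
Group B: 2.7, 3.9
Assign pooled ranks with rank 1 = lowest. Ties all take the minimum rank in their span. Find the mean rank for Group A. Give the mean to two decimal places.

Sorted (ascending): 1.7, 2.7, 2.7, 3.9, 3.9, 4.6
The 2 values of 2.7 occupy positions 2–3 → each gets rank 2.
The 2 values of 3.9 occupy positions 4–5 → each gets rank 4.
Group A values → pooled ranks: 4.6→6, 2.7→2, 1.7→1, 3.9→4
Mean rank = (6 + 2 + 1 + 4) / 4 = 3.25

3.25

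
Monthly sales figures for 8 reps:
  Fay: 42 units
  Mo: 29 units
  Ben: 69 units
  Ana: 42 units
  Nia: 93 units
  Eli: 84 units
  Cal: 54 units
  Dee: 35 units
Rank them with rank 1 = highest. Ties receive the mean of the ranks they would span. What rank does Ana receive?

5.5

Sorted (descending): 93, 84, 69, 54, 42, 42, 35, 29
The 2 values of 42 occupy positions 5–6 → average rank (5+6)/2 = 5.5.
Ana has value 42 units → rank 5.5.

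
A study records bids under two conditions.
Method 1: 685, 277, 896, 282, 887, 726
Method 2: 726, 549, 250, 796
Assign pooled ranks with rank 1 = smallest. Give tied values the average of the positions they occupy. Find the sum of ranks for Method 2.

19.5

Sorted (ascending): 250, 277, 282, 549, 685, 726, 726, 796, 887, 896
The 2 values of 726 occupy positions 6–7 → average rank (6+7)/2 = 6.5.
Method 2 values → pooled ranks: 726→6.5, 549→4, 250→1, 796→8
Rank sum = 6.5 + 4 + 1 + 8 = 19.5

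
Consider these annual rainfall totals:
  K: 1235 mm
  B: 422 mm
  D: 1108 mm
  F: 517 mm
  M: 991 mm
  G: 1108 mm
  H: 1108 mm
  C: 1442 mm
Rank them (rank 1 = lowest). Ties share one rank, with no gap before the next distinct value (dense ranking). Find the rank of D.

Sorted (ascending): 422, 517, 991, 1108, 1108, 1108, 1235, 1442
The 3 values of 1108 share dense rank 4.
Remaining distinct values take the next consecutive integers.
D has value 1108 mm → rank 4.

4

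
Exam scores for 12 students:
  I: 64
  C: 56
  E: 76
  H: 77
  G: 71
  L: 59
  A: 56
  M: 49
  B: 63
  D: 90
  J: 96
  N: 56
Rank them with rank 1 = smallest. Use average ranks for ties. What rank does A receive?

Sorted (ascending): 49, 56, 56, 56, 59, 63, 64, 71, 76, 77, 90, 96
The 3 values of 56 occupy positions 2–4 → average rank 3.
A has value 56 → rank 3.

3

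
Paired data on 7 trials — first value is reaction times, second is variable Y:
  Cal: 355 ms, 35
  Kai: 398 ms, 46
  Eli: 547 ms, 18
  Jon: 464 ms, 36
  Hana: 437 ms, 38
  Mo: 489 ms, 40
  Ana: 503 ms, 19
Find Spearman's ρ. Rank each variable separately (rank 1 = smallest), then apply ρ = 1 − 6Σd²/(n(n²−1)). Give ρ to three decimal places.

Ranks of variable 1: 1, 2, 7, 4, 3, 5, 6
Ranks of variable 2: 3, 7, 1, 4, 5, 6, 2
d = r₁ − r₂: -2, -5, 6, 0, -2, -1, 4
d²: 4, 25, 36, 0, 4, 1, 16; Σd² = 86
ρ = 1 − 6·86/(7·48) = 1 − 516/336 = -0.536

-0.536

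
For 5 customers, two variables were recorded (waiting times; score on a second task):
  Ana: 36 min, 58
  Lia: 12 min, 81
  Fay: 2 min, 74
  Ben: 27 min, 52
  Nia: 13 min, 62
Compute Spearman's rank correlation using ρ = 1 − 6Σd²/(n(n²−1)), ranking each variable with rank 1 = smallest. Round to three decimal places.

Ranks of variable 1: 5, 2, 1, 4, 3
Ranks of variable 2: 2, 5, 4, 1, 3
d = r₁ − r₂: 3, -3, -3, 3, 0
d²: 9, 9, 9, 9, 0; Σd² = 36
ρ = 1 − 6·36/(5·24) = 1 − 216/120 = -0.800

-0.800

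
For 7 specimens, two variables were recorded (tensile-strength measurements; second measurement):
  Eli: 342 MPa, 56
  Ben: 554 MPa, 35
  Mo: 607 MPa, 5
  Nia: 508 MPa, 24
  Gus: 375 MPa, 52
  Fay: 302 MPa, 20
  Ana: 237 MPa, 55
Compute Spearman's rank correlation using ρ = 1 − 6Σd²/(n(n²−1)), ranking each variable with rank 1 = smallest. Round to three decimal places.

-0.536

Ranks of variable 1: 3, 6, 7, 5, 4, 2, 1
Ranks of variable 2: 7, 4, 1, 3, 5, 2, 6
d = r₁ − r₂: -4, 2, 6, 2, -1, 0, -5
d²: 16, 4, 36, 4, 1, 0, 25; Σd² = 86
ρ = 1 − 6·86/(7·48) = 1 − 516/336 = -0.536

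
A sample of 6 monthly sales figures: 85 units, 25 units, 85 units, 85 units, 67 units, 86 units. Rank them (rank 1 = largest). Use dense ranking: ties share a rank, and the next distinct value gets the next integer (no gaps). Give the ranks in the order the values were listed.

Sorted (descending): 86, 85, 85, 85, 67, 25
The 3 values of 85 share dense rank 2.
Remaining distinct values take the next consecutive integers.

2, 4, 2, 2, 3, 1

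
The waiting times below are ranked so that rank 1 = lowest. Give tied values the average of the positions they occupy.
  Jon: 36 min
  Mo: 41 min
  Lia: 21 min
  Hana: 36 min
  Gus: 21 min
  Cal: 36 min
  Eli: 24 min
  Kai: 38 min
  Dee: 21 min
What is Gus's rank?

Sorted (ascending): 21, 21, 21, 24, 36, 36, 36, 38, 41
The 3 values of 21 occupy positions 1–3 → average rank 2.
The 3 values of 36 occupy positions 5–7 → average rank 6.
Gus has value 21 min → rank 2.

2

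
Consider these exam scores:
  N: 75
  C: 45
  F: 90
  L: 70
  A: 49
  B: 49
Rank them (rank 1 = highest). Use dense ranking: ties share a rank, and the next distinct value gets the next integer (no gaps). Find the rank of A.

Sorted (descending): 90, 75, 70, 49, 49, 45
The 2 values of 49 share dense rank 4.
Remaining distinct values take the next consecutive integers.
A has value 49 → rank 4.

4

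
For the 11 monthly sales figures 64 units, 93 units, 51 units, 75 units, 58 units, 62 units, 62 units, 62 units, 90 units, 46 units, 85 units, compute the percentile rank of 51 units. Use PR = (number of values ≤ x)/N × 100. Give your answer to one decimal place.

18.2

N = 11.
Strictly below 51: 1. Equal to 51: 1.
PR = 2/11 × 100 = 18.2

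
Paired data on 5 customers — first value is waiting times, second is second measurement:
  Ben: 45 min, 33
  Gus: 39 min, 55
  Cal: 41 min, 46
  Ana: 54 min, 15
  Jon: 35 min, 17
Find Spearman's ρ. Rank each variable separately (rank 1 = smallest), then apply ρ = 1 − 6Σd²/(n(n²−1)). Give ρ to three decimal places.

-0.400

Ranks of variable 1: 4, 2, 3, 5, 1
Ranks of variable 2: 3, 5, 4, 1, 2
d = r₁ − r₂: 1, -3, -1, 4, -1
d²: 1, 9, 1, 16, 1; Σd² = 28
ρ = 1 − 6·28/(5·24) = 1 − 168/120 = -0.400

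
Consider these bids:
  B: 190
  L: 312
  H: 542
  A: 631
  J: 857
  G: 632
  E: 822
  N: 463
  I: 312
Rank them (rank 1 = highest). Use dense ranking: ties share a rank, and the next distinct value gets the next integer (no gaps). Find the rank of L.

Sorted (descending): 857, 822, 632, 631, 542, 463, 312, 312, 190
The 2 values of 312 share dense rank 7.
Remaining distinct values take the next consecutive integers.
L has value 312 → rank 7.

7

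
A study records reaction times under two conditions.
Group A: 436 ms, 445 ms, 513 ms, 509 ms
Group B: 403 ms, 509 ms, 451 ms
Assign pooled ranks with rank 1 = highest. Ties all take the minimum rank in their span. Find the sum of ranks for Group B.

Sorted (descending): 513, 509, 509, 451, 445, 436, 403
The 2 values of 509 occupy positions 2–3 → each gets rank 2.
Group B values → pooled ranks: 403→7, 509→2, 451→4
Rank sum = 7 + 2 + 4 = 13

13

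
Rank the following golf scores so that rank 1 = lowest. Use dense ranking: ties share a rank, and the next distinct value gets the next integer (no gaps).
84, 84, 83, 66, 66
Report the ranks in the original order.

Sorted (ascending): 66, 66, 83, 84, 84
The 2 values of 66 share dense rank 1.
The 2 values of 84 share dense rank 3.
Remaining distinct values take the next consecutive integers.

3, 3, 2, 1, 1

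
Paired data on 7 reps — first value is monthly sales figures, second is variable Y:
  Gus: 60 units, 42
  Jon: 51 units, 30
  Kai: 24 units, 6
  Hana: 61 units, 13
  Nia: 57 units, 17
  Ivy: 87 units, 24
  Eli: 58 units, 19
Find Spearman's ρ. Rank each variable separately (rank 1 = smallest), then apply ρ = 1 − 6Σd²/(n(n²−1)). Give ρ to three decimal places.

0.286

Ranks of variable 1: 5, 2, 1, 6, 3, 7, 4
Ranks of variable 2: 7, 6, 1, 2, 3, 5, 4
d = r₁ − r₂: -2, -4, 0, 4, 0, 2, 0
d²: 4, 16, 0, 16, 0, 4, 0; Σd² = 40
ρ = 1 − 6·40/(7·48) = 1 − 240/336 = 0.286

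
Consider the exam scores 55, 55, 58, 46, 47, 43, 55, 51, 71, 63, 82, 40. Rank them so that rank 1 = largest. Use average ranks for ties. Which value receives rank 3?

63

Sorted (descending): 82, 71, 63, 58, 55, 55, 55, 51, 47, 46, 43, 40
The 3 values of 55 occupy positions 5–7 → average rank 6.
Rank 3 → value 63.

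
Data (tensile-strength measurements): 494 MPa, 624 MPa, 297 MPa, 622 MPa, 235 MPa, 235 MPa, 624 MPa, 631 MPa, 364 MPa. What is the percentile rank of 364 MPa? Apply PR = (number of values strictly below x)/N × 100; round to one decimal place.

33.3

N = 9.
Strictly below 364: 3. Equal to 364: 1.
PR = 3/9 × 100 = 33.3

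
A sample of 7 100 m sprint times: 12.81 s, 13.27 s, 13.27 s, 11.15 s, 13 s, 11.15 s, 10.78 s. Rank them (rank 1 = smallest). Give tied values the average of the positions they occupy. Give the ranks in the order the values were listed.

Sorted (ascending): 10.78, 11.15, 11.15, 12.81, 13, 13.27, 13.27
The 2 values of 11.15 occupy positions 2–3 → average rank (2+3)/2 = 2.5.
The 2 values of 13.27 occupy positions 6–7 → average rank (6+7)/2 = 6.5.

4, 6.5, 6.5, 2.5, 5, 2.5, 1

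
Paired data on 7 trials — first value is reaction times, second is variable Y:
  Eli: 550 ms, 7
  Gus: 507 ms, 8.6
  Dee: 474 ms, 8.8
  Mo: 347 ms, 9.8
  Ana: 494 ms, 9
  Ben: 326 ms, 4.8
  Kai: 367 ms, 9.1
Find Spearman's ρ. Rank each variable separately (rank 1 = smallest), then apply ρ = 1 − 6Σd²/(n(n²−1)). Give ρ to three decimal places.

Ranks of variable 1: 7, 6, 4, 2, 5, 1, 3
Ranks of variable 2: 2, 3, 4, 7, 5, 1, 6
d = r₁ − r₂: 5, 3, 0, -5, 0, 0, -3
d²: 25, 9, 0, 25, 0, 0, 9; Σd² = 68
ρ = 1 − 6·68/(7·48) = 1 − 408/336 = -0.214

-0.214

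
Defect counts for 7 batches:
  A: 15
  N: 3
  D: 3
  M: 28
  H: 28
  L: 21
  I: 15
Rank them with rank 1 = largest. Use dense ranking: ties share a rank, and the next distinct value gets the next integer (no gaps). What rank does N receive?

Sorted (descending): 28, 28, 21, 15, 15, 3, 3
The 2 values of 28 share dense rank 1.
The 2 values of 15 share dense rank 3.
The 2 values of 3 share dense rank 4.
Remaining distinct values take the next consecutive integers.
N has value 3 → rank 4.

4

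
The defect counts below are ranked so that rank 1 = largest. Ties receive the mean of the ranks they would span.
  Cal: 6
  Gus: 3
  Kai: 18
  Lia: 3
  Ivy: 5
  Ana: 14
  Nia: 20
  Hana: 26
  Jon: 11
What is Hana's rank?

1

Sorted (descending): 26, 20, 18, 14, 11, 6, 5, 3, 3
The 2 values of 3 occupy positions 8–9 → average rank (8+9)/2 = 8.5.
Hana has value 26 → rank 1.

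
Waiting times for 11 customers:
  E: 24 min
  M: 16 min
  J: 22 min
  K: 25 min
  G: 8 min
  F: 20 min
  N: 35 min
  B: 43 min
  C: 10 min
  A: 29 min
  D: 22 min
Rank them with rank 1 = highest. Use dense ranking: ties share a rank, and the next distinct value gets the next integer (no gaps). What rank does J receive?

Sorted (descending): 43, 35, 29, 25, 24, 22, 22, 20, 16, 10, 8
The 2 values of 22 share dense rank 6.
Remaining distinct values take the next consecutive integers.
J has value 22 min → rank 6.

6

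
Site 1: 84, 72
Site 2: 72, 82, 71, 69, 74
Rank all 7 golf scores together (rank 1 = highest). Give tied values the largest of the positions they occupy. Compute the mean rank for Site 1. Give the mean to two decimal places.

3.00

Sorted (descending): 84, 82, 74, 72, 72, 71, 69
The 2 values of 72 occupy positions 4–5 → each gets rank 5.
Site 1 values → pooled ranks: 84→1, 72→5
Mean rank = (1 + 5) / 2 = 3.00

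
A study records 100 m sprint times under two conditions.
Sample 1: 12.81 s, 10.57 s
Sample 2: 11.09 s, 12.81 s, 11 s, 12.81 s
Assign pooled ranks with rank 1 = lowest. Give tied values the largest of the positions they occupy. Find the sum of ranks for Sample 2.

Sorted (ascending): 10.57, 11, 11.09, 12.81, 12.81, 12.81
The 3 values of 12.81 occupy positions 4–6 → each gets rank 6.
Sample 2 values → pooled ranks: 11.09→3, 12.81→6, 11→2, 12.81→6
Rank sum = 3 + 6 + 2 + 6 = 17

17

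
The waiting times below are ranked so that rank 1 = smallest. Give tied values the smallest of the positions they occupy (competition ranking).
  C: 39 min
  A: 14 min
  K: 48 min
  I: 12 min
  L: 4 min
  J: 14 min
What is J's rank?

3

Sorted (ascending): 4, 12, 14, 14, 39, 48
The 2 values of 14 occupy positions 3–4 → each gets rank 3.
J has value 14 min → rank 3.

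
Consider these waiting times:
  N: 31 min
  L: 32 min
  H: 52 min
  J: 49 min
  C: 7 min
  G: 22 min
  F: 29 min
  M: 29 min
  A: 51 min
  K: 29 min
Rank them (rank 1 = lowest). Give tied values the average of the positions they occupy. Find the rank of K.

4

Sorted (ascending): 7, 22, 29, 29, 29, 31, 32, 49, 51, 52
The 3 values of 29 occupy positions 3–5 → average rank 4.
K has value 29 min → rank 4.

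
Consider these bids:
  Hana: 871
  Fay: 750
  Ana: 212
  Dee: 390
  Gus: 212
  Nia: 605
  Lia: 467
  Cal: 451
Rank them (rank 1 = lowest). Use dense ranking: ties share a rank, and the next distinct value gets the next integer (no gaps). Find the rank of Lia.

Sorted (ascending): 212, 212, 390, 451, 467, 605, 750, 871
The 2 values of 212 share dense rank 1.
Remaining distinct values take the next consecutive integers.
Lia has value 467 → rank 4.

4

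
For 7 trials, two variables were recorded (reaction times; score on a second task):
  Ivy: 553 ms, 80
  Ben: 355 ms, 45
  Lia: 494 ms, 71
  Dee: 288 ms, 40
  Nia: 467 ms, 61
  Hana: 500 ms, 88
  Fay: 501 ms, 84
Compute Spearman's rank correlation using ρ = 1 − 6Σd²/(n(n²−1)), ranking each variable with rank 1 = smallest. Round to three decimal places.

0.857

Ranks of variable 1: 7, 2, 4, 1, 3, 5, 6
Ranks of variable 2: 5, 2, 4, 1, 3, 7, 6
d = r₁ − r₂: 2, 0, 0, 0, 0, -2, 0
d²: 4, 0, 0, 0, 0, 4, 0; Σd² = 8
ρ = 1 − 6·8/(7·48) = 1 − 48/336 = 0.857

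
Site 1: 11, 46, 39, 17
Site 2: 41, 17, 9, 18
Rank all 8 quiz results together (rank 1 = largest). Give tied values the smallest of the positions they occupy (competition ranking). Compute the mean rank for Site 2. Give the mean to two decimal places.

4.75

Sorted (descending): 46, 41, 39, 18, 17, 17, 11, 9
The 2 values of 17 occupy positions 5–6 → each gets rank 5.
Site 2 values → pooled ranks: 41→2, 17→5, 9→8, 18→4
Mean rank = (2 + 5 + 8 + 4) / 4 = 4.75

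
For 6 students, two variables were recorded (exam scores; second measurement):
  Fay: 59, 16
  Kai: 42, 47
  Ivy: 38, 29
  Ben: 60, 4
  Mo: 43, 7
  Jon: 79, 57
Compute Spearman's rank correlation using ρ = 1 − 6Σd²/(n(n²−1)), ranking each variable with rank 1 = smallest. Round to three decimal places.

-0.029

Ranks of variable 1: 4, 2, 1, 5, 3, 6
Ranks of variable 2: 3, 5, 4, 1, 2, 6
d = r₁ − r₂: 1, -3, -3, 4, 1, 0
d²: 1, 9, 9, 16, 1, 0; Σd² = 36
ρ = 1 − 6·36/(6·35) = 1 − 216/210 = -0.029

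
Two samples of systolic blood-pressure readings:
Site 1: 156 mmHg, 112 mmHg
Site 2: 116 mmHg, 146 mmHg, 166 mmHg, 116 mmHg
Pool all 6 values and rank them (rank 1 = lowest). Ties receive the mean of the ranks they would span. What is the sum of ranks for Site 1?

Sorted (ascending): 112, 116, 116, 146, 156, 166
The 2 values of 116 occupy positions 2–3 → average rank (2+3)/2 = 2.5.
Site 1 values → pooled ranks: 156→5, 112→1
Rank sum = 5 + 1 = 6

6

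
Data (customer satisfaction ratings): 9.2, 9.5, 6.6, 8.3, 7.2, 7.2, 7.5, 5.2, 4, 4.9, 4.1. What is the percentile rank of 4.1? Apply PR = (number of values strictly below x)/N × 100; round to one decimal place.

N = 11.
Strictly below 4.1: 1. Equal to 4.1: 1.
PR = 1/11 × 100 = 9.1

9.1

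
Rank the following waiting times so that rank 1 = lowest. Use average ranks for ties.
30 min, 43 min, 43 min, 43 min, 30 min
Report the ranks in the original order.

Sorted (ascending): 30, 30, 43, 43, 43
The 2 values of 30 occupy positions 1–2 → average rank (1+2)/2 = 1.5.
The 3 values of 43 occupy positions 3–5 → average rank 4.

1.5, 4, 4, 4, 1.5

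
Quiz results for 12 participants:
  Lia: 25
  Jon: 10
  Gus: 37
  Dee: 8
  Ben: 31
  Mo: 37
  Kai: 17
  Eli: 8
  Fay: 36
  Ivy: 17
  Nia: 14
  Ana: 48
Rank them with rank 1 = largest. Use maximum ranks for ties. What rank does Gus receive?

3

Sorted (descending): 48, 37, 37, 36, 31, 25, 17, 17, 14, 10, 8, 8
The 2 values of 37 occupy positions 2–3 → each gets rank 3.
The 2 values of 17 occupy positions 7–8 → each gets rank 8.
The 2 values of 8 occupy positions 11–12 → each gets rank 12.
Gus has value 37 → rank 3.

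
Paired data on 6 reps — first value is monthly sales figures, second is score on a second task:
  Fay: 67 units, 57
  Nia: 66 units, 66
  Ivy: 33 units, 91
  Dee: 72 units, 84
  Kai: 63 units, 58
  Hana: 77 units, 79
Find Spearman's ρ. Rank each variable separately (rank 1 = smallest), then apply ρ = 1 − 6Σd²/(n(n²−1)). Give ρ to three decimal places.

Ranks of variable 1: 4, 3, 1, 5, 2, 6
Ranks of variable 2: 1, 3, 6, 5, 2, 4
d = r₁ − r₂: 3, 0, -5, 0, 0, 2
d²: 9, 0, 25, 0, 0, 4; Σd² = 38
ρ = 1 − 6·38/(6·35) = 1 − 228/210 = -0.086

-0.086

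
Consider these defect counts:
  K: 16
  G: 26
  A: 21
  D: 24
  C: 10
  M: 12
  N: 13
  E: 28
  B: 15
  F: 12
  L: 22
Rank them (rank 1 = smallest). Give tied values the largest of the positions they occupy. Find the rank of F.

3

Sorted (ascending): 10, 12, 12, 13, 15, 16, 21, 22, 24, 26, 28
The 2 values of 12 occupy positions 2–3 → each gets rank 3.
F has value 12 → rank 3.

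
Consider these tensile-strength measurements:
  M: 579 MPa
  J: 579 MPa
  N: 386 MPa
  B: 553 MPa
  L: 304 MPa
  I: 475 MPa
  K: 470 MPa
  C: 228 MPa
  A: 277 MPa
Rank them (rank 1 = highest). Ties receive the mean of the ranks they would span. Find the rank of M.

Sorted (descending): 579, 579, 553, 475, 470, 386, 304, 277, 228
The 2 values of 579 occupy positions 1–2 → average rank (1+2)/2 = 1.5.
M has value 579 MPa → rank 1.5.

1.5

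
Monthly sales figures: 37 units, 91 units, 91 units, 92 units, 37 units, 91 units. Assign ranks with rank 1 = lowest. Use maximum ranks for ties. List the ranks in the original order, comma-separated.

Sorted (ascending): 37, 37, 91, 91, 91, 92
The 2 values of 37 occupy positions 1–2 → each gets rank 2.
The 3 values of 91 occupy positions 3–5 → each gets rank 5.

2, 5, 5, 6, 2, 5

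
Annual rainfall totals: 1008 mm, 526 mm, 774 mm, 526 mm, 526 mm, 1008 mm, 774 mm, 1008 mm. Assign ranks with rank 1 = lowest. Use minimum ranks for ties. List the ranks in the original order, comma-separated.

6, 1, 4, 1, 1, 6, 4, 6

Sorted (ascending): 526, 526, 526, 774, 774, 1008, 1008, 1008
The 3 values of 526 occupy positions 1–3 → each gets rank 1.
The 2 values of 774 occupy positions 4–5 → each gets rank 4.
The 3 values of 1008 occupy positions 6–8 → each gets rank 6.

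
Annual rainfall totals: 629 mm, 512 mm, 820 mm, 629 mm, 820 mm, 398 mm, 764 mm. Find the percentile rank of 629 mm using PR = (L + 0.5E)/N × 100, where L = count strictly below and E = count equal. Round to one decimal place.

N = 7.
Strictly below 629: 2. Equal to 629: 2.
PR = (2 + 0.5·2)/7 × 100 = 42.9

42.9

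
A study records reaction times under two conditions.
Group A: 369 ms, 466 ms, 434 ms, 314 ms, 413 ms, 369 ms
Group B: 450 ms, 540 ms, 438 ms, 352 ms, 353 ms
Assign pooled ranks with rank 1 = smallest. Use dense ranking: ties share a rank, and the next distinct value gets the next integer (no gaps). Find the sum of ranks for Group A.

Sorted (ascending): 314, 352, 353, 369, 369, 413, 434, 438, 450, 466, 540
The 2 values of 369 share dense rank 4.
Remaining distinct values take the next consecutive integers.
Group A values → pooled ranks: 369→4, 466→9, 434→6, 314→1, 413→5, 369→4
Rank sum = 4 + 9 + 6 + 1 + 5 + 4 = 29

29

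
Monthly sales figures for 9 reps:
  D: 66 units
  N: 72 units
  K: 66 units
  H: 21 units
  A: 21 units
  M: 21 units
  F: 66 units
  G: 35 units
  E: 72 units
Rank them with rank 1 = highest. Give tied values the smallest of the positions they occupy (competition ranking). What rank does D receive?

3

Sorted (descending): 72, 72, 66, 66, 66, 35, 21, 21, 21
The 2 values of 72 occupy positions 1–2 → each gets rank 1.
The 3 values of 66 occupy positions 3–5 → each gets rank 3.
The 3 values of 21 occupy positions 7–9 → each gets rank 7.
D has value 66 units → rank 3.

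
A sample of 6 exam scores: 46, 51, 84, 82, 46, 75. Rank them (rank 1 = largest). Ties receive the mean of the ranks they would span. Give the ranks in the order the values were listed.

5.5, 4, 1, 2, 5.5, 3

Sorted (descending): 84, 82, 75, 51, 46, 46
The 2 values of 46 occupy positions 5–6 → average rank (5+6)/2 = 5.5.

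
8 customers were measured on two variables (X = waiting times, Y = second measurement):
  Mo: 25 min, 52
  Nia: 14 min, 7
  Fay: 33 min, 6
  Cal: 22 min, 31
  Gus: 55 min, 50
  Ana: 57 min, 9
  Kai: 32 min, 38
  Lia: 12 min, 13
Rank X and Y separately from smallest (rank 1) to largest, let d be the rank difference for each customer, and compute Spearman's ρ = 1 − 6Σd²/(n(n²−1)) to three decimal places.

Ranks of variable 1: 4, 2, 6, 3, 7, 8, 5, 1
Ranks of variable 2: 8, 2, 1, 5, 7, 3, 6, 4
d = r₁ − r₂: -4, 0, 5, -2, 0, 5, -1, -3
d²: 16, 0, 25, 4, 0, 25, 1, 9; Σd² = 80
ρ = 1 − 6·80/(8·63) = 1 − 480/504 = 0.048

0.048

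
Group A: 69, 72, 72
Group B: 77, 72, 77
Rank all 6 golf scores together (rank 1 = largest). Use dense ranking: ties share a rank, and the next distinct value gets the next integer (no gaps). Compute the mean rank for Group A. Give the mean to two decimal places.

Sorted (descending): 77, 77, 72, 72, 72, 69
The 2 values of 77 share dense rank 1.
The 3 values of 72 share dense rank 2.
Remaining distinct values take the next consecutive integers.
Group A values → pooled ranks: 69→3, 72→2, 72→2
Mean rank = (3 + 2 + 2) / 3 = 2.33

2.33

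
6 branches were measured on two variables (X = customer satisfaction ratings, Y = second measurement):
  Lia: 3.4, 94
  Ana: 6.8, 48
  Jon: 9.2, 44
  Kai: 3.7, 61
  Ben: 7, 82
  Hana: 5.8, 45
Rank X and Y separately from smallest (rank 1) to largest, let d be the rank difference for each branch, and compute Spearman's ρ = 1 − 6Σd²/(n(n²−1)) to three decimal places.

Ranks of variable 1: 1, 4, 6, 2, 5, 3
Ranks of variable 2: 6, 3, 1, 4, 5, 2
d = r₁ − r₂: -5, 1, 5, -2, 0, 1
d²: 25, 1, 25, 4, 0, 1; Σd² = 56
ρ = 1 − 6·56/(6·35) = 1 − 336/210 = -0.600

-0.600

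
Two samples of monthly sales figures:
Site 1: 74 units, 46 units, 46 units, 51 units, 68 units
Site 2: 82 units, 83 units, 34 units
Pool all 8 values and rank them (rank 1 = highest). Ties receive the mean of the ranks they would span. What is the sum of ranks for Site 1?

Sorted (descending): 83, 82, 74, 68, 51, 46, 46, 34
The 2 values of 46 occupy positions 6–7 → average rank (6+7)/2 = 6.5.
Site 1 values → pooled ranks: 74→3, 46→6.5, 46→6.5, 51→5, 68→4
Rank sum = 3 + 6.5 + 6.5 + 5 + 4 = 25

25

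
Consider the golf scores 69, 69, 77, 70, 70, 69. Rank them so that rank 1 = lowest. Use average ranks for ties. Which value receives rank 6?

77

Sorted (ascending): 69, 69, 69, 70, 70, 77
The 3 values of 69 occupy positions 1–3 → average rank 2.
The 2 values of 70 occupy positions 4–5 → average rank (4+5)/2 = 4.5.
Rank 6 → value 77.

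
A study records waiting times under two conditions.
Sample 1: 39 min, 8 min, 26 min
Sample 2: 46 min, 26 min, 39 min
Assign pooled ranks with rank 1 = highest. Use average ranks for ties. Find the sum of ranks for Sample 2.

8

Sorted (descending): 46, 39, 39, 26, 26, 8
The 2 values of 39 occupy positions 2–3 → average rank (2+3)/2 = 2.5.
The 2 values of 26 occupy positions 4–5 → average rank (4+5)/2 = 4.5.
Sample 2 values → pooled ranks: 46→1, 26→4.5, 39→2.5
Rank sum = 1 + 4.5 + 2.5 = 8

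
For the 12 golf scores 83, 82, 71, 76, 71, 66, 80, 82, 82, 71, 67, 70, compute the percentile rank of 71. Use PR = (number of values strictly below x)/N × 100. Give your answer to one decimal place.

25.0

N = 12.
Strictly below 71: 3. Equal to 71: 3.
PR = 3/12 × 100 = 25.0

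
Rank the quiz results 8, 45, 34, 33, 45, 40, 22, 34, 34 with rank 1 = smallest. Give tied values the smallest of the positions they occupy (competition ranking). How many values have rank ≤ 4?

6

Sorted (ascending): 8, 22, 33, 34, 34, 34, 40, 45, 45
The 3 values of 34 occupy positions 4–6 → each gets rank 4.
The 2 values of 45 occupy positions 8–9 → each gets rank 8.
Ranks ≤ 4: {1, 2, 3, 4, 4, 4} → 6 values.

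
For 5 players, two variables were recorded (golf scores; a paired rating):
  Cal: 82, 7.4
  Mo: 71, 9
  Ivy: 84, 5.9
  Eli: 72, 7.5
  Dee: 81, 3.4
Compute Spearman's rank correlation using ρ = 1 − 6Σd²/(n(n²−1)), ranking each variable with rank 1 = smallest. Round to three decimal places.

-0.700

Ranks of variable 1: 4, 1, 5, 2, 3
Ranks of variable 2: 3, 5, 2, 4, 1
d = r₁ − r₂: 1, -4, 3, -2, 2
d²: 1, 16, 9, 4, 4; Σd² = 34
ρ = 1 − 6·34/(5·24) = 1 − 204/120 = -0.700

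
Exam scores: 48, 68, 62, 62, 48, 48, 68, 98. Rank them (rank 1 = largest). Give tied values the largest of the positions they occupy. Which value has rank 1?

98

Sorted (descending): 98, 68, 68, 62, 62, 48, 48, 48
The 2 values of 68 occupy positions 2–3 → each gets rank 3.
The 2 values of 62 occupy positions 4–5 → each gets rank 5.
The 3 values of 48 occupy positions 6–8 → each gets rank 8.
Rank 1 → value 98.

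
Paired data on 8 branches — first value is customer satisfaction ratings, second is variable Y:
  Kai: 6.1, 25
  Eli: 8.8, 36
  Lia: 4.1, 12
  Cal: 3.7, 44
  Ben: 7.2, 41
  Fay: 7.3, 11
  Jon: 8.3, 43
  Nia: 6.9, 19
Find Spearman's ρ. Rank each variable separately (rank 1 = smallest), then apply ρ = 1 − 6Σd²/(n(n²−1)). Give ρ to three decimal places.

Ranks of variable 1: 3, 8, 2, 1, 5, 6, 7, 4
Ranks of variable 2: 4, 5, 2, 8, 6, 1, 7, 3
d = r₁ − r₂: -1, 3, 0, -7, -1, 5, 0, 1
d²: 1, 9, 0, 49, 1, 25, 0, 1; Σd² = 86
ρ = 1 − 6·86/(8·63) = 1 − 516/504 = -0.024

-0.024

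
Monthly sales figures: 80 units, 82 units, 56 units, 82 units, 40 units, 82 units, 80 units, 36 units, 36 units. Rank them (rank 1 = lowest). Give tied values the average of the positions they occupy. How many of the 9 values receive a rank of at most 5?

Sorted (ascending): 36, 36, 40, 56, 80, 80, 82, 82, 82
The 2 values of 36 occupy positions 1–2 → average rank (1+2)/2 = 1.5.
The 2 values of 80 occupy positions 5–6 → average rank (5+6)/2 = 5.5.
The 3 values of 82 occupy positions 7–9 → average rank 8.
Ranks ≤ 5: {1.5, 1.5, 3, 4} → 4 values.

4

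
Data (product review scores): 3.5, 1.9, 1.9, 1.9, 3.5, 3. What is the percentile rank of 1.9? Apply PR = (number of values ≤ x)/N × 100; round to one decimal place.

N = 6.
Strictly below 1.9: 0. Equal to 1.9: 3.
PR = 3/6 × 100 = 50.0

50.0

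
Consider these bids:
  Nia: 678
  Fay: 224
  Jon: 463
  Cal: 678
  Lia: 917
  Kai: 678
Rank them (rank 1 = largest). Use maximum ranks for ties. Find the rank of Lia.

1

Sorted (descending): 917, 678, 678, 678, 463, 224
The 3 values of 678 occupy positions 2–4 → each gets rank 4.
Lia has value 917 → rank 1.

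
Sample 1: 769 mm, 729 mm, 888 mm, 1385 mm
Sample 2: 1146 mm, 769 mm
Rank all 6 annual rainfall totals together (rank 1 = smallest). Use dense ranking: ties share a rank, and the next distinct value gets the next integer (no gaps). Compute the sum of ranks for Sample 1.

Sorted (ascending): 729, 769, 769, 888, 1146, 1385
The 2 values of 769 share dense rank 2.
Remaining distinct values take the next consecutive integers.
Sample 1 values → pooled ranks: 769→2, 729→1, 888→3, 1385→5
Rank sum = 2 + 1 + 3 + 5 = 11

11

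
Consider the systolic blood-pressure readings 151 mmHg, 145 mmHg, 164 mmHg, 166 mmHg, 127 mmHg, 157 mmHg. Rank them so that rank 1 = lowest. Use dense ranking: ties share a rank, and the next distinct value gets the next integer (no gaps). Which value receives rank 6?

Sorted (ascending): 127, 145, 151, 157, 164, 166
No ties — each value takes its position as its rank.
Rank 6 → value 166.

166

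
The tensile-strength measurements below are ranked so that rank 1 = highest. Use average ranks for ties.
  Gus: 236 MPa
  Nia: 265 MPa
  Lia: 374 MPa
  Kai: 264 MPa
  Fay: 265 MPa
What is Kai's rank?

Sorted (descending): 374, 265, 265, 264, 236
The 2 values of 265 occupy positions 2–3 → average rank (2+3)/2 = 2.5.
Kai has value 264 MPa → rank 4.

4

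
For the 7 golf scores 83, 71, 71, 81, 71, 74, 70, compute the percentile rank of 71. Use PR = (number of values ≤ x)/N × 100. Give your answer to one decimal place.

N = 7.
Strictly below 71: 1. Equal to 71: 3.
PR = 4/7 × 100 = 57.1

57.1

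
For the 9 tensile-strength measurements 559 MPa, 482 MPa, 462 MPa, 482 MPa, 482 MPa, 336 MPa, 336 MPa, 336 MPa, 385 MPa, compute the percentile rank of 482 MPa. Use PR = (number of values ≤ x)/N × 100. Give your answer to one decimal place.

88.9

N = 9.
Strictly below 482: 5. Equal to 482: 3.
PR = 8/9 × 100 = 88.9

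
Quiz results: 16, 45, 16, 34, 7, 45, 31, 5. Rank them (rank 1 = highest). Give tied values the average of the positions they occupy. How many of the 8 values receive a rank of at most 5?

Sorted (descending): 45, 45, 34, 31, 16, 16, 7, 5
The 2 values of 45 occupy positions 1–2 → average rank (1+2)/2 = 1.5.
The 2 values of 16 occupy positions 5–6 → average rank (5+6)/2 = 5.5.
Ranks ≤ 5: {1.5, 1.5, 3, 4} → 4 values.

4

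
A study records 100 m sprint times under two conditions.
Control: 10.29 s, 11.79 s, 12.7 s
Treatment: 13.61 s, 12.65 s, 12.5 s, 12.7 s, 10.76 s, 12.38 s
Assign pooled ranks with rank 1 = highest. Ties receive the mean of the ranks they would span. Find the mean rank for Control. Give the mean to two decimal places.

6.17

Sorted (descending): 13.61, 12.7, 12.7, 12.65, 12.5, 12.38, 11.79, 10.76, 10.29
The 2 values of 12.7 occupy positions 2–3 → average rank (2+3)/2 = 2.5.
Control values → pooled ranks: 10.29→9, 11.79→7, 12.7→2.5
Mean rank = (9 + 7 + 2.5) / 3 = 6.17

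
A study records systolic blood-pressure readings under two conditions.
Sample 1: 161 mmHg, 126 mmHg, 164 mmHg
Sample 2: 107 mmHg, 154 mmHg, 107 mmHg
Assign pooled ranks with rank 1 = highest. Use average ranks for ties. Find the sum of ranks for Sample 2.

14

Sorted (descending): 164, 161, 154, 126, 107, 107
The 2 values of 107 occupy positions 5–6 → average rank (5+6)/2 = 5.5.
Sample 2 values → pooled ranks: 107→5.5, 154→3, 107→5.5
Rank sum = 5.5 + 3 + 5.5 = 14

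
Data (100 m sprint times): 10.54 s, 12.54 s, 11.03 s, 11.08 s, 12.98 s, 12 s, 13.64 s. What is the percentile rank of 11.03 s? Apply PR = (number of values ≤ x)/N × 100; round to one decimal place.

N = 7.
Strictly below 11.03: 1. Equal to 11.03: 1.
PR = 2/7 × 100 = 28.6

28.6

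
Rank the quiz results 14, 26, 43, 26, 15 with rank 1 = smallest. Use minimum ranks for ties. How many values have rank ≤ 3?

4

Sorted (ascending): 14, 15, 26, 26, 43
The 2 values of 26 occupy positions 3–4 → each gets rank 3.
Ranks ≤ 3: {1, 2, 3, 3} → 4 values.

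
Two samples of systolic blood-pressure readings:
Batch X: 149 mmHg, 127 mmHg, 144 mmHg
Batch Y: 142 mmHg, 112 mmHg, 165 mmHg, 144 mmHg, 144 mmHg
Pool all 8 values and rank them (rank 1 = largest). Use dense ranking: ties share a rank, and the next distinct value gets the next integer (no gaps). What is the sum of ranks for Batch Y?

17

Sorted (descending): 165, 149, 144, 144, 144, 142, 127, 112
The 3 values of 144 share dense rank 3.
Remaining distinct values take the next consecutive integers.
Batch Y values → pooled ranks: 142→4, 112→6, 165→1, 144→3, 144→3
Rank sum = 4 + 6 + 1 + 3 + 3 = 17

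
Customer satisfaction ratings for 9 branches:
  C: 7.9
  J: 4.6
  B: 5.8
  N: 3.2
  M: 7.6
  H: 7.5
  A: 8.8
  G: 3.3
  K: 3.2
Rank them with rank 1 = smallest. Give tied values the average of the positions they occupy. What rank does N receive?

1.5

Sorted (ascending): 3.2, 3.2, 3.3, 4.6, 5.8, 7.5, 7.6, 7.9, 8.8
The 2 values of 3.2 occupy positions 1–2 → average rank (1+2)/2 = 1.5.
N has value 3.2 → rank 1.5.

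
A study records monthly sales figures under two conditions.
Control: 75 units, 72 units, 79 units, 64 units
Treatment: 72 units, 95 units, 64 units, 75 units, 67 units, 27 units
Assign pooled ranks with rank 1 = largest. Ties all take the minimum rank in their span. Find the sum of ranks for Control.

Sorted (descending): 95, 79, 75, 75, 72, 72, 67, 64, 64, 27
The 2 values of 75 occupy positions 3–4 → each gets rank 3.
The 2 values of 72 occupy positions 5–6 → each gets rank 5.
The 2 values of 64 occupy positions 8–9 → each gets rank 8.
Control values → pooled ranks: 75→3, 72→5, 79→2, 64→8
Rank sum = 3 + 5 + 2 + 8 = 18

18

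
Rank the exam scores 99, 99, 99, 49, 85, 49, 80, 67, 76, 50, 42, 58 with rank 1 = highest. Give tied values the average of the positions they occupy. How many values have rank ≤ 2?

3

Sorted (descending): 99, 99, 99, 85, 80, 76, 67, 58, 50, 49, 49, 42
The 3 values of 99 occupy positions 1–3 → average rank 2.
The 2 values of 49 occupy positions 10–11 → average rank (10+11)/2 = 10.5.
Ranks ≤ 2: {2, 2, 2} → 3 values.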